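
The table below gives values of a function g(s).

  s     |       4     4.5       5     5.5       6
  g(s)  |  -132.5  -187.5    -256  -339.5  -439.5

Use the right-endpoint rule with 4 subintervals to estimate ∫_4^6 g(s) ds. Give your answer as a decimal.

-611.25

Δs = 0.5.
Sum = 0.5·[(-187.5) + (-256) + (-339.5) + (-439.5)] = -611.25.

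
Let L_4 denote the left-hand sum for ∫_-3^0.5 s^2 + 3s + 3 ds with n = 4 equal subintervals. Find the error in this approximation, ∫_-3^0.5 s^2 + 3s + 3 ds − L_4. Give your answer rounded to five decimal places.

0.31901

Exact integral: ∫_-3^0.5 f(s) ds ≈ 6.4166667.
L_4 = 6.09765625.
Error ≈ 6.4166667 − 6.09765625 ≈ 0.31901.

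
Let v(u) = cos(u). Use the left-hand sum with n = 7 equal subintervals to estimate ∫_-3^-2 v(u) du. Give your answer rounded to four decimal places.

-0.8079

Δu = (-2 − (-3))/7 = 1/7.
Left endpoints: -3, -20/7, -19/7, -18/7, -17/7, -16/7, -15/7.
v(-3) ≈ -0.9900, v(-20/7) ≈ -0.9598, v(-19/7) ≈ -0.9101, v(-18/7) ≈ -0.8418, v(-17/7) ≈ -0.7564, v(-16/7) ≈ -0.6556, v(-15/7) ≈ -0.5414.
Sum = Δu · [v(-3) + v(-20/7) + v(-19/7) + ...].
Sum ≈ -0.8079.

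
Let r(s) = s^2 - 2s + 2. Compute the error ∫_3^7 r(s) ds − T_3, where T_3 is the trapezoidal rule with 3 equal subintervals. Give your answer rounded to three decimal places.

Exact integral: ∫_3^7 r(s) ds ≈ 73.33333.
T_3 ≈ 74.51852.
Error ≈ 73.33333 − 74.51852 ≈ -1.185.

-1.185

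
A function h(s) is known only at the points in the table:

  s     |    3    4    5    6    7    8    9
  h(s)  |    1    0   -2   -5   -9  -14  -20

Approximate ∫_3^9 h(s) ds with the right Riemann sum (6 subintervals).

Δs = 1.
Sum = 1·[0 + (-2) + (-5) + (-9) + (-14) + (-20)] = -50.

-50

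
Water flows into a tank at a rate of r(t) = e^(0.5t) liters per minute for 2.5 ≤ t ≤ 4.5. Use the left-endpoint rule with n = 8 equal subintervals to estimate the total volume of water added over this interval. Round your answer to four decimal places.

11.2607

Δt = (4.5 − 2.5)/8 = 0.25.
Left endpoints: 2.5, 2.75, 3, 3.25, 3.5, 3.75, 4, 4.25.
r(2.5) ≈ 3.4903, r(2.75) ≈ 3.9551, r(3) ≈ 4.4817, r(3.25) ≈ 5.0784, r(3.5) ≈ 5.7546, r(3.75) ≈ 6.5208, r(4) ≈ 7.3891, r(4.25) ≈ 8.3729.
Sum = Δt · [r(2.5) + r(2.75) + r(3) + ...].
Sum ≈ 11.2607.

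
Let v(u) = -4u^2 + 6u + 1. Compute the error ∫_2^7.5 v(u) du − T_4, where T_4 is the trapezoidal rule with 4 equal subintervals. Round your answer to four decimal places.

Exact integral: ∫_2^7.5 v(u) du ≈ -389.583333.
T_4 = -396.515625.
Error ≈ -389.583333 − (-396.515625) ≈ 6.9323.

6.9323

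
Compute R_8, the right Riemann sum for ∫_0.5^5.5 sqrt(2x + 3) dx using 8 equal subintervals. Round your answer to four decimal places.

Δx = (5.5 − 0.5)/8 = 0.625.
Right endpoints: 1.125, 1.75, 2.375, 3, 3.625, 4.25, 4.875, 5.5.
f(1.125) ≈ 2.2913, f(1.75) ≈ 2.5495, f(2.375) ≈ 2.7839, f(3) ≈ 3.0000, f(3.625) ≈ 3.2016, f(4.25) ≈ 3.3912, f(4.875) ≈ 3.5707, f(5.5) ≈ 3.7417.
Sum = Δx · [f(1.125) + f(1.75) + f(2.375) + ...].
Sum ≈ 15.3311.

15.3311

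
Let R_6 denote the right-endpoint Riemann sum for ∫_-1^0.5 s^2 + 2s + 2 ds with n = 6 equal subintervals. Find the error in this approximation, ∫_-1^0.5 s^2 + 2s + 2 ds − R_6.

Exact integral: ∫_-1^0.5 f(s) ds = 2.625.
R_6 = 2.921875.
Error = 2.625 − 2.921875 = -0.296875.

-0.296875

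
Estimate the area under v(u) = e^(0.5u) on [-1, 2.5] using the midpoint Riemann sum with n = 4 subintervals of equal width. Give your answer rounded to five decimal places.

5.72188

Δu = (2.5 − (-1))/4 = 0.875.
Midpoints: -0.5625, 0.3125, 1.1875, 2.0625.
v(-0.5625) ≈ 0.75484, v(0.3125) ≈ 1.16912, v(1.1875) ≈ 1.81077, v(2.0625) ≈ 2.80457.
Sum = Δu · [v(-0.5625) + v(0.3125) + v(1.1875) + v(2.0625)].
Sum ≈ 5.72188.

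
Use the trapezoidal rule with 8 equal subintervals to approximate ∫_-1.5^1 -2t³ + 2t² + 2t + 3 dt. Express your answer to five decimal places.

Δt = (1 − (-1.5))/8 = 0.3125.
f(-1.5) = 11.25, f(-1.1875) = 13915/2048, f(-0.875) = 4.12109375, f(-0.5625) = 5865/2048, f(-0.25) = 2.65625, f(0.0625) = 6415/2048, f(0.375) = 3.92578125, f(0.6875) = 9565/2048, f(1) = 5.
T_8 = (Δt/2)·[f(t_0) + 2f(t_1) + ... + 2f(t_{7}) + f(t_8)].
Sum ≈ 11.34033.

11.34033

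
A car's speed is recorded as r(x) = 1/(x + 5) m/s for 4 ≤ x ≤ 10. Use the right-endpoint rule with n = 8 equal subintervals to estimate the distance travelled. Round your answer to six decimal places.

0.494529

Δx = (10 − 4)/8 = 0.75.
Right endpoints: 4.75, 5.5, 6.25, 7, 7.75, 8.5, 9.25, 10.
r(4.75) = 4/39, r(5.5) = 2/21, r(6.25) = 4/45, r(7) = 1/12, r(7.75) = 4/51, r(8.5) = 2/27, r(9.25) = 4/57, r(10) = 1/15.
Sum = Δx · [r(4.75) + r(5.5) + r(6.25) + ...].
Sum ≈ 0.494529.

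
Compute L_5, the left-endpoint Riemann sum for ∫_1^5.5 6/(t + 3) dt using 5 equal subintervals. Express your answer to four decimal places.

4.8996

Δt = (5.5 − 1)/5 = 0.9.
Left endpoints: 1, 1.9, 2.8, 3.7, 4.6.
f(1) = 1.5, f(1.9) = 60/49, f(2.8) = 30/29, f(3.7) = 60/67, f(4.6) = 15/19.
Sum = Δt · [f(1) + f(1.9) + f(2.8) + f(3.7) + f(4.6)].
Sum ≈ 4.8996.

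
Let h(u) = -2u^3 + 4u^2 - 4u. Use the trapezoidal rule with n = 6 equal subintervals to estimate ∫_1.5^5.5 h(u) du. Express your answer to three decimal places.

-298.704

Δu = (5.5 − 1.5)/6 = 2/3.
h(1.5) = -3.75, h(13/6) = -1105/108, h(17/6) = -2669/108, h(3.5) = -50.75, h(25/6) = -9925/108, h(29/6) = -16385/108, h(5.5) = -233.75.
T_6 = (Δu/2)·[h(u_0) + 2h(u_1) + ... + 2h(u_{5}) + h(u_6)].
Sum ≈ -298.704.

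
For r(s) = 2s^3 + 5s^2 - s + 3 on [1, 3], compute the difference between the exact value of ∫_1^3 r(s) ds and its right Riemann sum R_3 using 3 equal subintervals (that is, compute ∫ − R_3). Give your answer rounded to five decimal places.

-32.51852

Exact integral: ∫_1^3 r(s) ds ≈ 85.3333333.
R_3 ≈ 117.8518519.
Error ≈ 85.3333333 − 117.8518519 ≈ -32.51852.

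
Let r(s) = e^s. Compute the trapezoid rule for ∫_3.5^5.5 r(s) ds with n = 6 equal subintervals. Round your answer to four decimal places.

Δs = (5.5 − 3.5)/6 = 1/3.
r(3.5) ≈ 33.1155, r(23/6) ≈ 46.2163, r(25/6) ≈ 64.5001, r(4.5) ≈ 90.0171, r(29/6) ≈ 125.6290, r(31/6) ≈ 175.3294, r(5.5) ≈ 244.6919.
T_6 = (Δs/2)·[r(s_0) + 2r(s_1) + ... + 2r(s_{5}) + r(s_6)].
Sum ≈ 213.5319.

213.5319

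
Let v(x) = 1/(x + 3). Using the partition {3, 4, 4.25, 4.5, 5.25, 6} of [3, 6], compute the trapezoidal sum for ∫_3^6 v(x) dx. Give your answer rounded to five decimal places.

Subinterval widths: 1, 0.25, 0.25, 0.75, 0.75.
v(3) = 1/6, v(4) = 1/7, v(4.25) = 4/29, v(4.5) = 2/15, v(5.25) = 4/33, v(6) = 1/9.
On each subinterval the trapezoid contributes (Δx_i/2)·[v(x_{i-1}) + v(x_i)].
Sum ≈ 0.40634.

0.40634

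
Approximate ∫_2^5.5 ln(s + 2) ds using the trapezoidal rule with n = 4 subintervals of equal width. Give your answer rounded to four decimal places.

6.0592

Δs = (5.5 − 2)/4 = 0.875.
f(2) ≈ 1.3863, f(2.875) ≈ 1.5841, f(3.75) ≈ 1.7492, f(4.625) ≈ 1.8909, f(5.5) ≈ 2.0149.
T_4 = (Δs/2)·[f(s_0) + 2f(s_1) + 2f(s_2) + 2f(s_3) + f(s_4)].
Sum ≈ 6.0592.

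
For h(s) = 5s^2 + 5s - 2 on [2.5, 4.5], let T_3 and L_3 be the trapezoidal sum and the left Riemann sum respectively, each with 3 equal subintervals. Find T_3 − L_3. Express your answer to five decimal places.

T_3 ≈ 157.5740741.
L_3 ≈ 130.9074074.
T_3 − L_3 ≈ 26.66667.

26.66667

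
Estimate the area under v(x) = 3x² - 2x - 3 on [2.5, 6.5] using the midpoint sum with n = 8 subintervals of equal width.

Δx = (6.5 − 2.5)/8 = 0.5.
Midpoints: 2.75, 3.25, 3.75, 4.25, 4.75, 5.25, 5.75, 6.25.
v(2.75) = 14.1875, v(3.25) = 22.1875, v(3.75) = 31.6875, v(4.25) = 42.6875, v(4.75) = 55.1875, v(5.25) = 69.1875, v(5.75) = 84.6875, v(6.25) = 101.6875.
Sum = Δx · [v(2.75) + v(3.25) + v(3.75) + ...].
Sum = 210.75.

210.75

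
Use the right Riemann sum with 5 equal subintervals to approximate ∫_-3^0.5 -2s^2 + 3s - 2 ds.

-28.98

Δs = (0.5 − (-3))/5 = 0.7.
Right endpoints: -2.3, -1.6, -0.9, -0.2, 0.5.
f(-2.3) = -19.48, f(-1.6) = -11.92, f(-0.9) = -6.32, f(-0.2) = -2.68, f(0.5) = -1.
Sum = Δs · [f(-2.3) + f(-1.6) + f(-0.9) + f(-0.2) + f(0.5)].
Sum = -28.98.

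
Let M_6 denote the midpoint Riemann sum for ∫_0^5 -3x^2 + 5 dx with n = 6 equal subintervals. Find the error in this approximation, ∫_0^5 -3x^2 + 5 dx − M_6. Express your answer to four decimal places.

-0.8681

Exact integral: ∫_0^5 f(x) dx = -100.
M_6 ≈ -99.131944.
Error ≈ -100 − (-99.131944) ≈ -0.8681.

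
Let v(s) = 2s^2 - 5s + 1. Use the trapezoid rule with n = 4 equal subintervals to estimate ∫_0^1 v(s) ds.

Δs = (1 − 0)/4 = 0.25.
v(0) = 1, v(0.25) = -0.125, v(0.5) = -1, v(0.75) = -1.625, v(1) = -2.
T_4 = (Δs/2)·[v(s_0) + 2v(s_1) + 2v(s_2) + 2v(s_3) + v(s_4)].
Sum = -0.8125.

-0.8125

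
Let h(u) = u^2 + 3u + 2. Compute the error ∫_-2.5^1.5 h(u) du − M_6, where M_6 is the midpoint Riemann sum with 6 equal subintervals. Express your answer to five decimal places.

Exact integral: ∫_-2.5^1.5 h(u) du ≈ 8.3333333.
M_6 ≈ 8.1851852.
Error ≈ 8.3333333 − 8.1851852 ≈ 0.14815.

0.14815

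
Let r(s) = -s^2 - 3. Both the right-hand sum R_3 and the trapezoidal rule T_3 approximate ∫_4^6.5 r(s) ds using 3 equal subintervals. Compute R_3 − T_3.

R_3 ≈ -88.93519.
T_3 ≈ -77.99769.
R_3 − T_3 = -10.9375.

-10.9375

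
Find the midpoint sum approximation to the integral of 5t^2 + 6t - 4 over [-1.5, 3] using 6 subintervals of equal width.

Δt = (3 − (-1.5))/6 = 0.75.
Midpoints: -1.125, -0.375, 0.375, 1.125, 1.875, 2.625.
f(-1.125) = -4.421875, f(-0.375) = -5.546875, f(0.375) = -1.046875, f(1.125) = 9.078125, f(1.875) = 24.828125, f(2.625) = 46.203125.
Sum = Δt · [f(-1.125) + f(-0.375) + f(0.375) + ...].
Sum = 51.8203125.

51.8203125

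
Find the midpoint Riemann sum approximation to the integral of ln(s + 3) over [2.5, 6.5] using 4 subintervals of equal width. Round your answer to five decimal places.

Δs = (6.5 − 2.5)/4 = 1.
Midpoints: 3, 4, 5, 6.
f(3) ≈ 1.79176, f(4) ≈ 1.94591, f(5) ≈ 2.07944, f(6) ≈ 2.19722.
Sum = Δs · [f(3) + f(4) + f(5) + f(6)].
Sum ≈ 8.01434.

8.01434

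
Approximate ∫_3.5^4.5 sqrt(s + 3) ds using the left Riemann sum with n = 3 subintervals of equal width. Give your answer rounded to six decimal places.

2.613546

Δs = (4.5 − 3.5)/3 = 1/3.
Left endpoints: 3.5, 23/6, 25/6.
f(3.5) ≈ 2.549510, f(23/6) ≈ 2.614065, f(25/6) ≈ 2.677063.
Sum = Δs · [f(3.5) + f(23/6) + f(25/6)].
Sum ≈ 2.613546.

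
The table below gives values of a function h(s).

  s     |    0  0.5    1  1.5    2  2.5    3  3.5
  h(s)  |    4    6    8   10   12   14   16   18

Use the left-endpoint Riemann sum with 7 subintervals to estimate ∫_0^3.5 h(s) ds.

35

Δs = 0.5.
Sum = 0.5·[4 + 6 + 8 + 10 + 12 + 14 + 16] = 35.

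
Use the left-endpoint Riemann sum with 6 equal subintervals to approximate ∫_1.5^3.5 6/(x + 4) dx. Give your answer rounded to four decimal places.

Δx = (3.5 − 1.5)/6 = 1/3.
Left endpoints: 1.5, 11/6, 13/6, 2.5, 17/6, 19/6.
f(1.5) = 12/11, f(11/6) = 36/35, f(13/6) = 36/37, f(2.5) = 12/13, f(17/6) = 36/41, f(19/6) = 36/43.
Sum = Δx · [f(1.5) + f(11/6) + f(13/6) + ...].
Sum ≈ 1.9103.

1.9103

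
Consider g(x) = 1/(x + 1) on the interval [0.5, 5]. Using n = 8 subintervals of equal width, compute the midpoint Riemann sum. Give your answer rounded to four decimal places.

1.3809

Δx = (5 − 0.5)/8 = 0.5625.
Midpoints: 0.78125, 1.34375, 1.90625, 2.46875, 3.03125, 3.59375, 4.15625, 4.71875.
g(0.78125) = 32/57, g(1.34375) = 32/75, g(1.90625) = 32/93, g(2.46875) = 32/111, g(3.03125) = 32/129, g(3.59375) = 32/147, g(4.15625) = 32/165, g(4.71875) = 32/183.
Sum = Δx · [g(0.78125) + g(1.34375) + g(1.90625) + ...].
Sum ≈ 1.3809.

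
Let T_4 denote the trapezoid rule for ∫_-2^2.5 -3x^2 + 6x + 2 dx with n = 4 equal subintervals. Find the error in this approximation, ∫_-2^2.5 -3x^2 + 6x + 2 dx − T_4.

Exact integral: ∫_-2^2.5 f(x) dx = -7.875.
T_4 = -10.72265625.
Error = -7.875 − (-10.72265625) = 2.84765625.

2.84765625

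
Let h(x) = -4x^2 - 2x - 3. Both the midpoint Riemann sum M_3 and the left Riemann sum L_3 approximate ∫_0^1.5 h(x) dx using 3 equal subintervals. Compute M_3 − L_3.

-2.625

M_3 = -11.125.
L_3 = -8.5.
M_3 − L_3 = -2.625.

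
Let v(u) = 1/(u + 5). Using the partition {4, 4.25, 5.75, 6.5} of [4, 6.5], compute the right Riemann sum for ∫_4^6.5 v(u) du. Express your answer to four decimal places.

Subinterval widths: 0.25, 1.5, 0.75.
Right endpoints: 4.25, 5.75, 6.5.
v(4.25) = 4/37, v(5.75) = 4/43, v(6.5) = 2/23.
Sum = Σ Δu_i · v(u_i).
Sum ≈ 0.2318.

0.2318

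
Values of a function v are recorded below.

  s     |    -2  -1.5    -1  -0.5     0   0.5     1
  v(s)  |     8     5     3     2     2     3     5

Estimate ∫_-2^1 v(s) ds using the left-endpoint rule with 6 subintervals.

11.5

Δs = 0.5.
Sum = 0.5·[8 + 5 + 3 + 2 + 2 + 3] = 11.5.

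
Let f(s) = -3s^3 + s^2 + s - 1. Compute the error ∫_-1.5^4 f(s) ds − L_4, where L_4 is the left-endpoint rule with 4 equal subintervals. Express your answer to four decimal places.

-107.9626

Exact integral: ∫_-1.5^4 f(s) ds ≈ -164.369792.
L_4 ≈ -56.407227.
Error ≈ -164.369792 − (-56.407227) ≈ -107.9626.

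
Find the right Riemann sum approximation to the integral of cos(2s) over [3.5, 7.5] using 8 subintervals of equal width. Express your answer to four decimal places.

Δs = (7.5 − 3.5)/8 = 0.5.
Right endpoints: 4, 4.5, 5, 5.5, 6, 6.5, 7, 7.5.
f(4) ≈ -0.1455, f(4.5) ≈ -0.9111, f(5) ≈ -0.8391, f(5.5) ≈ 0.0044, f(6) ≈ 0.8439, f(6.5) ≈ 0.9074, f(7) ≈ 0.1367, f(7.5) ≈ -0.7597.
Sum = Δs · [f(4) + f(4.5) + f(5) + ...].
Sum ≈ -0.3815.

-0.3815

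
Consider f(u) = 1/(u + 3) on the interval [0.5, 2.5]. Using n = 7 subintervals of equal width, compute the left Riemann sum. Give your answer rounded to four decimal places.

Δu = (2.5 − 0.5)/7 = 2/7.
Left endpoints: 0.5, 11/14, 15/14, 19/14, 23/14, 27/14, 31/14.
f(0.5) = 2/7, f(11/14) = 14/53, f(15/14) = 14/57, f(19/14) = 14/61, f(23/14) = 14/65, f(27/14) = 14/69, f(31/14) = 14/73.
Sum = Δu · [f(0.5) + f(11/14) + f(15/14) + ...].
Sum ≈ 0.4672.

0.4672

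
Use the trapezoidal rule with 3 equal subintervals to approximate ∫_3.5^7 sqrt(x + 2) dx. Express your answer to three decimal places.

9.396

Δx = (7 − 3.5)/3 = 7/6.
f(3.5) ≈ 2.345, f(14/3) ≈ 2.582, f(35/6) ≈ 2.799, f(7) ≈ 3.000.
T_3 = (Δx/2)·[f(x_0) + 2f(x_1) + 2f(x_2) + f(x_3)].
Sum ≈ 9.396.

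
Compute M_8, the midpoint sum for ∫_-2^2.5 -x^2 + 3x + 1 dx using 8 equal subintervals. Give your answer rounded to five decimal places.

Δx = (2.5 − (-2))/8 = 0.5625.
Midpoints: -1.71875, -1.15625, -0.59375, -0.03125, 0.53125, 1.09375, 1.65625, 2.21875.
f(-1.71875) = -7281/1024, f(-1.15625) = -3897/1024, f(-0.59375) = -1161/1024, f(-0.03125) = 927/1024, f(0.53125) = 2367/1024, f(1.09375) = 3159/1024, f(1.65625) = 3303/1024, f(2.21875) = 2799/1024.
Sum = Δx · [f(-1.71875) + f(-1.15625) + f(-0.59375) + ...].
Sum ≈ 0.11865.

0.11865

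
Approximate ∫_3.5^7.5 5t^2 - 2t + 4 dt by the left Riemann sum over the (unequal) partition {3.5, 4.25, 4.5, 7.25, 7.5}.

392.90625

Subinterval widths: 0.75, 0.25, 2.75, 0.25.
Left endpoints: 3.5, 4.25, 4.5, 7.25.
f(3.5) = 58.25, f(4.25) = 85.8125, f(4.5) = 96.25, f(7.25) = 252.3125.
Sum = Σ Δt_i · f(t_i).
Sum = 392.90625.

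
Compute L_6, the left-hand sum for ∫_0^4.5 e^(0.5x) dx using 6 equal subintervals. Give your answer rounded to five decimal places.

13.99104

Δx = (4.5 − 0)/6 = 0.75.
Left endpoints: 0, 0.75, 1.5, 2.25, 3, 3.75.
f(0) ≈ 1.00000, f(0.75) ≈ 1.45499, f(1.5) ≈ 2.11700, f(2.25) ≈ 3.08022, f(3) ≈ 4.48169, f(3.75) ≈ 6.52082.
Sum = Δx · [f(0) + f(0.75) + f(1.5) + ...].
Sum ≈ 13.99104.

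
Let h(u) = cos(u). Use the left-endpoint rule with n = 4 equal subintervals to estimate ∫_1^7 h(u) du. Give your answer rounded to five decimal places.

Δu = (7 − 1)/4 = 1.5.
Left endpoints: 1, 2.5, 4, 5.5.
h(1) ≈ 0.54030, h(2.5) ≈ -0.80114, h(4) ≈ -0.65364, h(5.5) ≈ 0.70867.
Sum = Δu · [h(1) + h(2.5) + h(4) + h(5.5)].
Sum ≈ -0.30872.

-0.30872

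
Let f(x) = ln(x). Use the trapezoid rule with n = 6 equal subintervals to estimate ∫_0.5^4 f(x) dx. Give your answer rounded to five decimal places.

2.34412

Δx = (4 − 0.5)/6 = 7/12.
f(0.5) ≈ -0.69315, f(13/12) ≈ 0.08004, f(5/3) ≈ 0.51083, f(2.25) ≈ 0.81093, f(17/6) ≈ 1.04145, f(41/12) ≈ 1.22867, f(4) ≈ 1.38629.
T_6 = (Δx/2)·[f(x_0) + 2f(x_1) + ... + 2f(x_{5}) + f(x_6)].
Sum ≈ 2.34412.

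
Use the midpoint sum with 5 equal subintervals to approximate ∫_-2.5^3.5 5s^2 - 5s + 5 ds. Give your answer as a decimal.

108.9

Δs = (3.5 − (-2.5))/5 = 1.2.
Midpoints: -1.9, -0.7, 0.5, 1.7, 2.9.
f(-1.9) = 32.55, f(-0.7) = 10.95, f(0.5) = 3.75, f(1.7) = 10.95, f(2.9) = 32.55.
Sum = Δs · [f(-1.9) + f(-0.7) + f(0.5) + f(1.7) + f(2.9)].
Sum = 108.9.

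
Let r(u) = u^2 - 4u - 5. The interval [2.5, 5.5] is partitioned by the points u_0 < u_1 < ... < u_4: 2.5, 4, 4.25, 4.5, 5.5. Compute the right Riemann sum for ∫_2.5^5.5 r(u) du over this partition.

Subinterval widths: 1.5, 0.25, 0.25, 1.
Right endpoints: 4, 4.25, 4.5, 5.5.
r(4) = -5, r(4.25) = -3.9375, r(4.5) = -2.75, r(5.5) = 3.25.
Sum = Σ Δu_i · r(u_i).
Sum = -5.921875.

-5.921875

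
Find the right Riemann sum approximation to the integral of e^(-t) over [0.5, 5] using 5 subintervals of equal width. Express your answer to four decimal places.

0.3698

Δt = (5 − 0.5)/5 = 0.9.
Right endpoints: 1.4, 2.3, 3.2, 4.1, 5.
f(1.4) ≈ 0.2466, f(2.3) ≈ 0.1003, f(3.2) ≈ 0.0408, f(4.1) ≈ 0.0166, f(5) ≈ 0.0067.
Sum = Δt · [f(1.4) + f(2.3) + f(3.2) + f(4.1) + f(5)].
Sum ≈ 0.3698.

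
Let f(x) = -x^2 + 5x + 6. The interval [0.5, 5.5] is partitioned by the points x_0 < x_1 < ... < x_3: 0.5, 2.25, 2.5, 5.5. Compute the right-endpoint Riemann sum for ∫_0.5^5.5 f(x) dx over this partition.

34.140625

Subinterval widths: 1.75, 0.25, 3.
Right endpoints: 2.25, 2.5, 5.5.
f(2.25) = 12.1875, f(2.5) = 12.25, f(5.5) = 3.25.
Sum = Σ Δx_i · f(x_i).
Sum = 34.140625.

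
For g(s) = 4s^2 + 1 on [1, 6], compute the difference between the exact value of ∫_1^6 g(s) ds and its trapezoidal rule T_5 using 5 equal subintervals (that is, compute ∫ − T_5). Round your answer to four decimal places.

Exact integral: ∫_1^6 g(s) ds ≈ 291.666667.
T_5 = 295.
Error ≈ 291.666667 − 295 ≈ -3.3333.

-3.3333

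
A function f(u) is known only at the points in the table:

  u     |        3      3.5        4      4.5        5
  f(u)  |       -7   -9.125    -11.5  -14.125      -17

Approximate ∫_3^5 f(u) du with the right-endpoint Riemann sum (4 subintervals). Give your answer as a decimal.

-25.875

Δu = 0.5.
Sum = 0.5·[(-9.125) + (-11.5) + (-14.125) + (-17)] = -25.875.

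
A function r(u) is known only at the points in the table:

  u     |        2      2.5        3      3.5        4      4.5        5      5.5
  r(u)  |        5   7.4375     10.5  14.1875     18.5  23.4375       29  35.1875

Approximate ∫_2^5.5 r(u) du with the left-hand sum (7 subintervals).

54.03125

Δu = 0.5.
Sum = 0.5·[5 + 7.4375 + 10.5 + 14.1875 + 18.5 + 23.4375 + 29] = 54.03125.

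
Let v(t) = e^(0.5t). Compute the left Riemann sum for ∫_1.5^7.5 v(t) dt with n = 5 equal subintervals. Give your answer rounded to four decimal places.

58.9755

Δt = (7.5 − 1.5)/5 = 1.2.
Left endpoints: 1.5, 2.7, 3.9, 5.1, 6.3.
v(1.5) ≈ 2.1170, v(2.7) ≈ 3.8574, v(3.9) ≈ 7.0287, v(5.1) ≈ 12.8071, v(6.3) ≈ 23.3361.
Sum = Δt · [v(1.5) + v(2.7) + v(3.9) + v(5.1) + v(6.3)].
Sum ≈ 58.9755.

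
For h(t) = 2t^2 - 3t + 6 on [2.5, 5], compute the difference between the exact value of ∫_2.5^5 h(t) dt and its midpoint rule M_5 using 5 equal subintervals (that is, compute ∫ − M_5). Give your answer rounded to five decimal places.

Exact integral: ∫_2.5^5 h(t) dt ≈ 59.7916667.
M_5 = 59.6875.
Error ≈ 59.7916667 − 59.6875 ≈ 0.10417.

0.10417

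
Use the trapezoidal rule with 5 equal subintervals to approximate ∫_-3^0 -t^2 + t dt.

-13.68

Δt = (0 − (-3))/5 = 0.6.
f(-3) = -12, f(-2.4) = -8.16, f(-1.8) = -5.04, f(-1.2) = -2.64, f(-0.6) = -0.96, f(0) = 0.
T_5 = (Δt/2)·[f(t_0) + 2f(t_1) + ... + 2f(t_{4}) + f(t_5)].
Sum = -13.68.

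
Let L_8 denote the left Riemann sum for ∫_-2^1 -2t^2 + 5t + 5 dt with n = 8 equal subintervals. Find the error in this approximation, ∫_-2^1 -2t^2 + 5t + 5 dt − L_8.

4.078125

Exact integral: ∫_-2^1 f(t) dt = 1.5.
L_8 = -2.578125.
Error = 1.5 − (-2.578125) = 4.078125.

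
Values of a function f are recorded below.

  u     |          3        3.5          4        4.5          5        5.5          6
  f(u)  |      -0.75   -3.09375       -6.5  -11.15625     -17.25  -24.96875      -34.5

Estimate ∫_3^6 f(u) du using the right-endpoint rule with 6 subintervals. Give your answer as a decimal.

Δu = 0.5.
Sum = 0.5·[(-3.09375) + (-6.5) + (-11.15625) + (-17.25) + (-24.96875) + (-34.5)] = -48.734375.

-48.734375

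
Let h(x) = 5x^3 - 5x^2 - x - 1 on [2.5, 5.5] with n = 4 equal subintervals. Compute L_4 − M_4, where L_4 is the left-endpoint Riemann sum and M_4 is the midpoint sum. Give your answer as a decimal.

L_4 = 607.6875.
M_4 = 821.015625.
L_4 − M_4 = -213.328125.

-213.328125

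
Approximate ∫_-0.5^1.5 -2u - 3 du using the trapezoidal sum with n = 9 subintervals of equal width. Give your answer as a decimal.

Δu = (1.5 − (-0.5))/9 = 2/9.
f(-0.5) = -2, f(-5/18) = -22/9, f(-1/18) = -26/9, f(1/6) = -10/3, f(7/18) = -34/9, f(11/18) = -38/9, f(5/6) = -14/3, f(19/18) = -46/9, f(23/18) = -50/9, f(1.5) = -6.
T_9 = (Δu/2)·[f(u_0) + 2f(u_1) + ... + 2f(u_{8}) + f(u_9)].
Sum = -8.

-8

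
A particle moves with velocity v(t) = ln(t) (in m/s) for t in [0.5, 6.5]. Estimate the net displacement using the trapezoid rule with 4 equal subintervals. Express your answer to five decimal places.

6.21701

Δt = (6.5 − 0.5)/4 = 1.5.
v(0.5) ≈ -0.69315, v(2) ≈ 0.69315, v(3.5) ≈ 1.25276, v(5) ≈ 1.60944, v(6.5) ≈ 1.87180.
T_4 = (Δt/2)·[v(t_0) + 2v(t_1) + 2v(t_2) + 2v(t_3) + v(t_4)].
Sum ≈ 6.21701.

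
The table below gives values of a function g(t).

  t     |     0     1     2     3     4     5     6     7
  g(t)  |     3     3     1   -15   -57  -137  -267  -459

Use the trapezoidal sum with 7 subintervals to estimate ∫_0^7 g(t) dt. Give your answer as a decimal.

-700

Δt = 1.
T_7 = (1/2)·[3 + 2·3 + 2·1 + 2·(-15) + 2·(-57) + 2·(-137) + 2·(-267) + (-459)] = -700.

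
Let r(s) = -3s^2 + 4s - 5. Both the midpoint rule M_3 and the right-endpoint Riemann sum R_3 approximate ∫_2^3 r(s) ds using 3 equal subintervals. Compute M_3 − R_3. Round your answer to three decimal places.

M_3 ≈ -13.97222.
R_3 ≈ -15.88889.
M_3 − R_3 ≈ 1.917.

1.917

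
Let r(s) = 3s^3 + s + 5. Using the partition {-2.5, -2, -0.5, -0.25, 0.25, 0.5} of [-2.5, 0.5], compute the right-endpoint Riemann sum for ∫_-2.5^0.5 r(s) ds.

0.98046875

Subinterval widths: 0.5, 1.5, 0.25, 0.5, 0.25.
Right endpoints: -2, -0.5, -0.25, 0.25, 0.5.
r(-2) = -21, r(-0.5) = 4.125, r(-0.25) = 4.703125, r(0.25) = 5.296875, r(0.5) = 5.875.
Sum = Σ Δs_i · r(s_i).
Sum = 0.98046875.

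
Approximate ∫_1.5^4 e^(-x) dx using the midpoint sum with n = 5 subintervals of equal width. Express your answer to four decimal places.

Δx = (4 − 1.5)/5 = 0.5.
Midpoints: 1.75, 2.25, 2.75, 3.25, 3.75.
f(1.75) ≈ 0.1738, f(2.25) ≈ 0.1054, f(2.75) ≈ 0.0639, f(3.25) ≈ 0.0388, f(3.75) ≈ 0.0235.
Sum = Δx · [f(1.75) + f(2.25) + f(2.75) + f(3.25) + f(3.75)].
Sum ≈ 0.2027.

0.2027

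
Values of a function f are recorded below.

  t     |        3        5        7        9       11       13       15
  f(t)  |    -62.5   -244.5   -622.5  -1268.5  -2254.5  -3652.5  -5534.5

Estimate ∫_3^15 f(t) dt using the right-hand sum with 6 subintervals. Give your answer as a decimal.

Δt = 2.
Sum = 2·[(-244.5) + (-622.5) + (-1268.5) + (-2254.5) + (-3652.5) + (-5534.5)] = -27154.

-27154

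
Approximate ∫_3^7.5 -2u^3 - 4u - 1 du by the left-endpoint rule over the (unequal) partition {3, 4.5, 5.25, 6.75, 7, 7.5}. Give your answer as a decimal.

Subinterval widths: 1.5, 0.75, 1.5, 0.25, 0.5.
Left endpoints: 3, 4.5, 5.25, 6.75, 7.
f(3) = -67, f(4.5) = -201.25, f(5.25) = -311.40625, f(6.75) = -643.09375, f(7) = -715.
Sum = Σ Δu_i · f(u_i).
Sum = -1236.8203125.

-1236.8203125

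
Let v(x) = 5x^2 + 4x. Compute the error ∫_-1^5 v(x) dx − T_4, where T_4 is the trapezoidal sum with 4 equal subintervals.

Exact integral: ∫_-1^5 v(x) dx = 258.
T_4 = 269.25.
Error = 258 − 269.25 = -11.25.

-11.25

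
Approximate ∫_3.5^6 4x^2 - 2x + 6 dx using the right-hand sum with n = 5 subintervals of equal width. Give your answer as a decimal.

245

Δx = (6 − 3.5)/5 = 0.5.
Right endpoints: 4, 4.5, 5, 5.5, 6.
f(4) = 62, f(4.5) = 78, f(5) = 96, f(5.5) = 116, f(6) = 138.
Sum = Δx · [f(4) + f(4.5) + f(5) + f(5.5) + f(6)].
Sum = 245.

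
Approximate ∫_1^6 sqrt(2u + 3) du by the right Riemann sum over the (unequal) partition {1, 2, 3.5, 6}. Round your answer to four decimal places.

17.0716

Subinterval widths: 1, 1.5, 2.5.
Right endpoints: 2, 3.5, 6.
f(2) ≈ 2.6458, f(3.5) ≈ 3.1623, f(6) ≈ 3.8730.
Sum = Σ Δu_i · f(u_i).
Sum ≈ 17.0716.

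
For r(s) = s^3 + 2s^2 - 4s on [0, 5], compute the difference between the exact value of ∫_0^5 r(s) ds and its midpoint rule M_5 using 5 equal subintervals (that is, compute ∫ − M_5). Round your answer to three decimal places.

3.958

Exact integral: ∫_0^5 r(s) ds ≈ 189.58333.
M_5 = 185.625.
Error ≈ 189.58333 − 185.625 ≈ 3.958.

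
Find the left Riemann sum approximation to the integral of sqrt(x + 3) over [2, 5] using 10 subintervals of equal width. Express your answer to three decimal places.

7.542

Δx = (5 − 2)/10 = 0.3.
Left endpoints: 2, 2.3, 2.6, 2.9, 3.2, 3.5, 3.8, 4.1, 4.4, 4.7.
f(2) ≈ 2.236, f(2.3) ≈ 2.302, f(2.6) ≈ 2.366, f(2.9) ≈ 2.429, f(3.2) ≈ 2.490, f(3.5) ≈ 2.550, f(3.8) ≈ 2.608, f(4.1) ≈ 2.665, f(4.4) ≈ 2.720, f(4.7) ≈ 2.775.
Sum = Δx · [f(2) + f(2.3) + f(2.6) + ...].
Sum ≈ 7.542.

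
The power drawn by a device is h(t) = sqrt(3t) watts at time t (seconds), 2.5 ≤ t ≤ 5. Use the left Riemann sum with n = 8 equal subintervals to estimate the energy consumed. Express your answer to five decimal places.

8.16704

Δt = (5 − 2.5)/8 = 0.3125.
Left endpoints: 2.5, 2.8125, 3.125, 3.4375, 3.75, 4.0625, 4.375, 4.6875.
h(2.5) ≈ 2.73861, h(2.8125) ≈ 2.90474, h(3.125) ≈ 3.06186, h(3.4375) ≈ 3.21131, h(3.75) ≈ 3.35410, h(4.0625) ≈ 3.49106, h(4.375) ≈ 3.62284, h(4.6875) ≈ 3.75000.
Sum = Δt · [h(2.5) + h(2.8125) + h(3.125) + ...].
Sum ≈ 8.16704.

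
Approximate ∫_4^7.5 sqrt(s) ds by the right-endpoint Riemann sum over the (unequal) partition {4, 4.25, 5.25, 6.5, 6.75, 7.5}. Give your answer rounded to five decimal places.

Subinterval widths: 0.25, 1, 1.25, 0.25, 0.75.
Right endpoints: 4.25, 5.25, 6.5, 6.75, 7.5.
f(4.25) ≈ 2.06155, f(5.25) ≈ 2.29129, f(6.5) ≈ 2.54951, f(6.75) ≈ 2.59808, f(7.5) ≈ 2.73861.
Sum = Σ Δs_i · f(s_i).
Sum ≈ 8.69704.

8.69704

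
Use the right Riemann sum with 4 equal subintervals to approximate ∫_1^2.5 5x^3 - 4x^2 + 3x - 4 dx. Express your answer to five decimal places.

Δx = (2.5 − 1)/4 = 0.375.
Right endpoints: 1.375, 1.75, 2.125, 2.5.
f(1.375) = 2847/512, f(1.75) = 15.796875, f(2.125) = 16533/512, f(2.5) = 56.625.
Sum = Δx · [f(1.375) + f(1.75) + f(2.125) + f(2.5)].
Sum ≈ 41.35254.

41.35254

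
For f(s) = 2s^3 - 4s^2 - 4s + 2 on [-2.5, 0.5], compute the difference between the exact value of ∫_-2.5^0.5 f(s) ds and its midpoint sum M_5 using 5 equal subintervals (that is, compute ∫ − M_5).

Exact integral: ∫_-2.5^0.5 f(s) ds = -22.5.
M_5 = -21.6.
Error = -22.5 − (-21.6) = -0.9.

-0.9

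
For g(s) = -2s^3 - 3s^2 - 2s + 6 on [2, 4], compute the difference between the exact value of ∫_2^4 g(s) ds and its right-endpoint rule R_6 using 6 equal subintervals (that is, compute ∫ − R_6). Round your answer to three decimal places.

26.111

Exact integral: ∫_2^4 g(s) ds = -176.
R_6 ≈ -202.11111.
Error ≈ -176 − (-202.11111) ≈ 26.111.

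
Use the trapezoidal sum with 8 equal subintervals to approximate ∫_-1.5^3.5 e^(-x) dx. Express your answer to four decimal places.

Δx = (3.5 − (-1.5))/8 = 0.625.
f(-1.5) ≈ 4.4817, f(-0.875) ≈ 2.3989, f(-0.25) ≈ 1.2840, f(0.375) ≈ 0.6873, f(1) ≈ 0.3679, f(1.625) ≈ 0.1969, f(2.25) ≈ 0.1054, f(2.875) ≈ 0.0564, f(3.5) ≈ 0.0302.
T_8 = (Δx/2)·[f(x_0) + 2f(x_1) + ... + 2f(x_{7}) + f(x_8)].
Sum ≈ 4.5955.

4.5955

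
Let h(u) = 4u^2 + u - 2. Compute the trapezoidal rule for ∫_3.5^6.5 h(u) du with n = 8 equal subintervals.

318.28125

Δu = (6.5 − 3.5)/8 = 0.375.
h(3.5) = 50.5, h(3.875) = 61.9375, h(4.25) = 74.5, h(4.625) = 88.1875, h(5) = 103, h(5.375) = 118.9375, h(5.75) = 136, h(6.125) = 154.1875, h(6.5) = 173.5.
T_8 = (Δu/2)·[h(u_0) + 2h(u_1) + ... + 2h(u_{7}) + h(u_8)].
Sum = 318.28125.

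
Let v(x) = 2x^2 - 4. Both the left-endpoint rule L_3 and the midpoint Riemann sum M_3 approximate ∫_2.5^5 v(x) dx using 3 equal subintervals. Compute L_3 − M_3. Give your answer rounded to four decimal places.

L_3 ≈ 47.870370.
M_3 ≈ 62.627315.
L_3 − M_3 ≈ -14.7569.

-14.7569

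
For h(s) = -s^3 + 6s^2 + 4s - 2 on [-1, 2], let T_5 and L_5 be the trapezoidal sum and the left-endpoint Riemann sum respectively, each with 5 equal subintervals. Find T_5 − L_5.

6.3

T_5 = 15.06.
L_5 = 8.76.
T_5 − L_5 = 6.3.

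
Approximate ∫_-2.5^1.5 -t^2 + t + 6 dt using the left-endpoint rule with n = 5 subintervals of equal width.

12.04

Δt = (1.5 − (-2.5))/5 = 0.8.
Left endpoints: -2.5, -1.7, -0.9, -0.1, 0.7.
f(-2.5) = -2.75, f(-1.7) = 1.41, f(-0.9) = 4.29, f(-0.1) = 5.89, f(0.7) = 6.21.
Sum = Δt · [f(-2.5) + f(-1.7) + f(-0.9) + f(-0.1) + f(0.7)].
Sum = 12.04.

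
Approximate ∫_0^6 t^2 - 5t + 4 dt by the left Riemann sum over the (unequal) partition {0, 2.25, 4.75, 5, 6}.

8.234375

Subinterval widths: 2.25, 2.5, 0.25, 1.
Left endpoints: 0, 2.25, 4.75, 5.
f(0) = 4, f(2.25) = -2.1875, f(4.75) = 2.8125, f(5) = 4.
Sum = Σ Δt_i · f(t_i).
Sum = 8.234375.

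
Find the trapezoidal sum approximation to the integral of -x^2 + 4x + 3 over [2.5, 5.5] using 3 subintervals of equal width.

Δx = (5.5 − 2.5)/3 = 1.
f(2.5) = 6.75, f(3.5) = 4.75, f(4.5) = 0.75, f(5.5) = -5.25.
T_3 = (Δx/2)·[f(x_0) + 2f(x_1) + 2f(x_2) + f(x_3)].
Sum = 6.25.

6.25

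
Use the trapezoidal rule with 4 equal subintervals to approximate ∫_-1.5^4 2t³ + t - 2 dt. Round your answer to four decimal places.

134.3418

Δt = (4 − (-1.5))/4 = 1.375.
f(-1.5) = -10.25, f(-0.125) = -2.12890625, f(1.25) = 3.15625, f(2.625) = 36.80078125, f(4) = 130.
T_4 = (Δt/2)·[f(t_0) + 2f(t_1) + 2f(t_2) + 2f(t_3) + f(t_4)].
Sum ≈ 134.3418.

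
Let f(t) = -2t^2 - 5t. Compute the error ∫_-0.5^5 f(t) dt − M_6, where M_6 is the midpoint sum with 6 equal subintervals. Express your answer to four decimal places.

Exact integral: ∫_-0.5^5 f(t) dt ≈ -145.291667.
M_6 ≈ -144.521412.
Error ≈ -145.291667 − (-144.521412) ≈ -0.7703.

-0.7703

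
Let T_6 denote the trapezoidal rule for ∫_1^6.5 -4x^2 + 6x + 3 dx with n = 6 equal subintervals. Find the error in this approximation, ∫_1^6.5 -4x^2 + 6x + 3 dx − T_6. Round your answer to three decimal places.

Exact integral: ∫_1^6.5 f(x) dx ≈ -224.58333.
T_6 ≈ -227.66435.
Error ≈ -224.58333 − (-227.66435) ≈ 3.081.

3.081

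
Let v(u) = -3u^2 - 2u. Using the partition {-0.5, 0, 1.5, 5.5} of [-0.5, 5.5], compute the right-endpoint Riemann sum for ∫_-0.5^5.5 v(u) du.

Subinterval widths: 0.5, 1.5, 4.
Right endpoints: 0, 1.5, 5.5.
v(0) = 0, v(1.5) = -9.75, v(5.5) = -101.75.
Sum = Σ Δu_i · v(u_i).
Sum = -421.625.

-421.625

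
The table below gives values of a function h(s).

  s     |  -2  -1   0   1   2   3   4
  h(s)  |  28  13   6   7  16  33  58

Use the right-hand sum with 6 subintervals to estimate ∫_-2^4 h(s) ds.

133

Δs = 1.
Sum = 1·[13 + 6 + 7 + 16 + 33 + 58] = 133.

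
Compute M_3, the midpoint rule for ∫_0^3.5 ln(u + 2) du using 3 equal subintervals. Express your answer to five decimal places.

Δu = (3.5 − 0)/3 = 7/6.
Midpoints: 7/12, 1.75, 35/12.
f(7/12) ≈ 0.94908, f(1.75) ≈ 1.32176, f(35/12) ≈ 1.59263.
Sum = Δu · [f(7/12) + f(1.75) + f(35/12)].
Sum ≈ 4.50738.

4.50738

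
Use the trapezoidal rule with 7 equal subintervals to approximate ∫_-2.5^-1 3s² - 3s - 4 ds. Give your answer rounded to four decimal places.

16.5344

Δs = (-1 − (-2.5))/7 = 3/14.
f(-2.5) = 22.25, f(-16/7) = 908/49, f(-29/14) = 2957/196, f(-13/7) = 584/49, f(-23/14) = 1769/196, f(-10/7) = 314/49, f(-17/14) = 797/196, f(-1) = 2.
T_7 = (Δs/2)·[f(s_0) + 2f(s_1) + ... + 2f(s_{6}) + f(s_7)].
Sum ≈ 16.5344.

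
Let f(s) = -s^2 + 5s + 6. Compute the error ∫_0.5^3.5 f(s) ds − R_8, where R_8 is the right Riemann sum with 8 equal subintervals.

Exact integral: ∫_0.5^3.5 f(s) ds = 33.75.
R_8 = 34.2421875.
Error = 33.75 − 34.2421875 = -0.4921875.

-0.4921875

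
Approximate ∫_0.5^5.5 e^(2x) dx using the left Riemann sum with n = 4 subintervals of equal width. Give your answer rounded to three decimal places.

Δx = (5.5 − 0.5)/4 = 1.25.
Left endpoints: 0.5, 1.75, 3, 4.25.
f(0.5) ≈ 2.718, f(1.75) ≈ 33.115, f(3) ≈ 403.429, f(4.25) ≈ 4914.769.
Sum = Δx · [f(0.5) + f(1.75) + f(3) + f(4.25)].
Sum ≈ 6692.539.

6692.539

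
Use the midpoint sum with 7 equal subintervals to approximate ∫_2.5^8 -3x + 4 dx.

-64.625

Δx = (8 − 2.5)/7 = 11/14.
Midpoints: 81/28, 103/28, 125/28, 5.25, 169/28, 191/28, 213/28.
f(81/28) = -131/28, f(103/28) = -197/28, f(125/28) = -263/28, f(5.25) = -11.75, f(169/28) = -395/28, f(191/28) = -461/28, f(213/28) = -527/28.
Sum = Δx · [f(81/28) + f(103/28) + f(125/28) + ...].
Sum = -64.625.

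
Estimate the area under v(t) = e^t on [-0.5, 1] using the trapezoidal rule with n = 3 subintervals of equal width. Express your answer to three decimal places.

Δt = (1 − (-0.5))/3 = 0.5.
v(-0.5) ≈ 0.607, v(0) ≈ 1.000, v(0.5) ≈ 1.649, v(1) ≈ 2.718.
T_3 = (Δt/2)·[v(t_0) + 2v(t_1) + 2v(t_2) + v(t_3)].
Sum ≈ 2.156.

2.156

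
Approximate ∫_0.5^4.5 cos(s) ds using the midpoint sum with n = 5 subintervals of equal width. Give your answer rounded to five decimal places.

-1.49655

Δs = (4.5 − 0.5)/5 = 0.8.
Midpoints: 0.9, 1.7, 2.5, 3.3, 4.1.
f(0.9) ≈ 0.62161, f(1.7) ≈ -0.12884, f(2.5) ≈ -0.80114, f(3.3) ≈ -0.98748, f(4.1) ≈ -0.57482.
Sum = Δs · [f(0.9) + f(1.7) + f(2.5) + f(3.3) + f(4.1)].
Sum ≈ -1.49655.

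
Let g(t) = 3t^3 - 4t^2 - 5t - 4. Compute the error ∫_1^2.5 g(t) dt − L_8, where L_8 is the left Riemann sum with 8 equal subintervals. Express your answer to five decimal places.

1.33813

Exact integral: ∫_1^2.5 g(t) dt = -10.078125.
L_8 ≈ -11.4162598.
Error ≈ -10.078125 − (-11.4162598) ≈ 1.33813.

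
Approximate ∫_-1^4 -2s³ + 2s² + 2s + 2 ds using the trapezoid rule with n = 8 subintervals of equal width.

-61.4453125

Δs = (4 − (-1))/8 = 0.625.
f(-1) = 4, f(-0.375) = 1.63671875, f(0.25) = 2.59375, f(0.875) = 3.94140625, f(1.5) = 2.75, f(2.125) = -3.91015625, f(2.75) = -18.96875, f(3.375) = -45.35546875, f(4) = -86.
T_8 = (Δs/2)·[f(s_0) + 2f(s_1) + ... + 2f(s_{7}) + f(s_8)].
Sum = -61.4453125.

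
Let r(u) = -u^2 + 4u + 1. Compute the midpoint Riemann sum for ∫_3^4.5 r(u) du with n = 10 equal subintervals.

2.6278125

Δu = (4.5 − 3)/10 = 0.15.
Midpoints: 3.075, 3.225, 3.375, 3.525, 3.675, 3.825, 3.975, 4.125, 4.275, 4.425.
r(3.075) = 3.844375, r(3.225) = 3.499375, r(3.375) = 3.109375, r(3.525) = 2.674375, r(3.675) = 2.194375, r(3.825) = 1.669375, r(3.975) = 1.099375, r(4.125) = 0.484375, r(4.275) = -0.175625, r(4.425) = -0.880625.
Sum = Δu · [r(3.075) + r(3.225) + r(3.375) + ...].
Sum = 2.6278125.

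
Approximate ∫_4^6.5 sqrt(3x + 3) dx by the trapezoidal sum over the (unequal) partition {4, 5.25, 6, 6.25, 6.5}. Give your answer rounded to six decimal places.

Subinterval widths: 1.25, 0.75, 0.25, 0.25.
f(4) ≈ 3.872983, f(5.25) ≈ 4.330127, f(6) ≈ 4.582576, f(6.25) ≈ 4.663690, f(6.5) ≈ 4.743416.
On each subinterval the trapezoid contributes (Δx_i/2)·[f(x_{i-1}) + f(x_i)].
Sum ≈ 10.800879.

10.800879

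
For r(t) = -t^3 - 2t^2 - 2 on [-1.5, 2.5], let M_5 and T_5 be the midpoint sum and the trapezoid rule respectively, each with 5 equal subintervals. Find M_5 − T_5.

M_5 = -28.42.
T_5 = -30.66.
M_5 − T_5 = 2.24.

2.24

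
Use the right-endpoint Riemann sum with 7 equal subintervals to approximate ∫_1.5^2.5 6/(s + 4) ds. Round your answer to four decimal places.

Δs = (2.5 − 1.5)/7 = 1/7.
Right endpoints: 23/14, 25/14, 27/14, 29/14, 31/14, 33/14, 2.5.
f(23/14) = 84/79, f(25/14) = 28/27, f(27/14) = 84/83, f(29/14) = 84/85, f(31/14) = 28/29, f(33/14) = 84/89, f(2.5) = 12/13.
Sum = Δs · [f(23/14) + f(25/14) + f(27/14) + ...].
Sum ≈ 0.9904.

0.9904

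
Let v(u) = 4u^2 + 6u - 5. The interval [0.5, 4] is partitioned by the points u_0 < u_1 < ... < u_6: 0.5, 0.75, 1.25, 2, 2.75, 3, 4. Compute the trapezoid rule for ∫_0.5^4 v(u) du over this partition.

116.25

Subinterval widths: 0.25, 0.5, 0.75, 0.75, 0.25, 1.
v(0.5) = -1, v(0.75) = 1.75, v(1.25) = 8.75, v(2) = 23, v(2.75) = 41.75, v(3) = 49, v(4) = 83.
On each subinterval the trapezoid contributes (Δu_i/2)·[v(u_{i-1}) + v(u_i)].
Sum = 116.25.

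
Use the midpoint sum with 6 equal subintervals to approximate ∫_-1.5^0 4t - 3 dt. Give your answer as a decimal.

Δt = (0 − (-1.5))/6 = 0.25.
Midpoints: -1.375, -1.125, -0.875, -0.625, -0.375, -0.125.
f(-1.375) = -8.5, f(-1.125) = -7.5, f(-0.875) = -6.5, f(-0.625) = -5.5, f(-0.375) = -4.5, f(-0.125) = -3.5.
Sum = Δt · [f(-1.375) + f(-1.125) + f(-0.875) + ...].
Sum = -9.

-9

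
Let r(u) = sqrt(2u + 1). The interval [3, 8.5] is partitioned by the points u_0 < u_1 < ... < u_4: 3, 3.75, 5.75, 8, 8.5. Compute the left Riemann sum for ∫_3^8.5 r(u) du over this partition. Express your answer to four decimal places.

Subinterval widths: 0.75, 2, 2.25, 0.5.
Left endpoints: 3, 3.75, 5.75, 8.
r(3) ≈ 2.6458, r(3.75) ≈ 2.9155, r(5.75) ≈ 3.5355, r(8) ≈ 4.1231.
Sum = Σ Δu_i · r(u_i).
Sum ≈ 17.8318.

17.8318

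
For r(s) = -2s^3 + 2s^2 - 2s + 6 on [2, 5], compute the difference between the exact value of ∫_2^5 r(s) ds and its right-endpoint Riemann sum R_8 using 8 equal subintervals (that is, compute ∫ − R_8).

Exact integral: ∫_2^5 r(s) ds = -229.5.
R_8 = -267.9609375.
Error = -229.5 − (-267.9609375) = 38.4609375.

38.4609375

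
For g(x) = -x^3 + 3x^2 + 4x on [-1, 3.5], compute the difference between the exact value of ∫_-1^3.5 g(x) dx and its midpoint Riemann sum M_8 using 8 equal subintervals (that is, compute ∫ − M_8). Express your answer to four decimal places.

-0.0890

Exact integral: ∫_-1^3.5 g(x) dx = 29.109375.
M_8 ≈ 29.198364.
Error ≈ 29.109375 − 29.198364 ≈ -0.0890.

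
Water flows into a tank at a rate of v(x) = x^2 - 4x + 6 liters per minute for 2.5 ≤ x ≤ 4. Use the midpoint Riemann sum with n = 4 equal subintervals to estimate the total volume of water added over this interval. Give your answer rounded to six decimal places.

5.607422

Δx = (4 − 2.5)/4 = 0.375.
Midpoints: 2.6875, 3.0625, 3.4375, 3.8125.
v(2.6875) = 2.47265625, v(3.0625) = 3.12890625, v(3.4375) = 4.06640625, v(3.8125) = 5.28515625.
Sum = Δx · [v(2.6875) + v(3.0625) + v(3.4375) + v(3.8125)].
Sum ≈ 5.607422.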